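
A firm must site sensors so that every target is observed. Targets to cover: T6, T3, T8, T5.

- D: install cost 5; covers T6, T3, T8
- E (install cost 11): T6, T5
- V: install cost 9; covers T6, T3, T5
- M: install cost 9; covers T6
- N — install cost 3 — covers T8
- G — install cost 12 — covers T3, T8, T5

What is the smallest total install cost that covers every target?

Choose V and N: together they cover T6, T3, T8, T5 — every target.
Total install cost: 9 + 3 = 12.

12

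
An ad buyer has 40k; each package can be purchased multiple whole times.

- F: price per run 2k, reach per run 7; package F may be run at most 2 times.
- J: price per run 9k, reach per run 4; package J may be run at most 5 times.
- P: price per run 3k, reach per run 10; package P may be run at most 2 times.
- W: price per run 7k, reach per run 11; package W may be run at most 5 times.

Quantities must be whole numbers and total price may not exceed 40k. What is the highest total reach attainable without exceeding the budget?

This is a bounded integer knapsack.
Take 2×F, 2×P, and 4×W: price 38 ≤ 40, reach 2·7 + 2·10 + 4·11 = 78.
F has the best ratio (7/2) and is taken to its limit of 2; remaining capacity is filled optimally with the others.

78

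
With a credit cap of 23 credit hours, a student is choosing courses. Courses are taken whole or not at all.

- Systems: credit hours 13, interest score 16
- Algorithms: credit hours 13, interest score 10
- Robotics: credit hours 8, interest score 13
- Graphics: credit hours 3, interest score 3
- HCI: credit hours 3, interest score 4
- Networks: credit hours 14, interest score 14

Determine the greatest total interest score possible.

This is an integer program with binary decision variables.
Systems + Robotics: credit hours 13 + 8 = 21 ≤ 23, interest score 16 + 13 = 29.
Systems + Graphics + HCI: credit hours 13 + 3 + 3 = 19 ≤ 23, interest score 16 + 3 + 4 = 23.
Robotics + Networks: credit hours 8 + 14 = 22 ≤ 23, interest score 13 + 14 = 27.
Best is Systems and Robotics with total interest score 29.

29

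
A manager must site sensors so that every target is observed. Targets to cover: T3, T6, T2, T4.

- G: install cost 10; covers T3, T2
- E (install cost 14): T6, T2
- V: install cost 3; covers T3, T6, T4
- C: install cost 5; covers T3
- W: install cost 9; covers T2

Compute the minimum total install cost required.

Choose V and W: together they cover T3, T6, T2, T4 — every target.
Total install cost: 3 + 9 = 12.
No cover costs less than 12.

12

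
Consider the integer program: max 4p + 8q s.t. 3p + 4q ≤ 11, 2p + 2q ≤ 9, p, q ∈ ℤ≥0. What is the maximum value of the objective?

(p,q)=(1,2) is feasible, giving 20.
(p,q)=(2,1) is feasible, giving 16.
No feasible integer point exceeds 20.

20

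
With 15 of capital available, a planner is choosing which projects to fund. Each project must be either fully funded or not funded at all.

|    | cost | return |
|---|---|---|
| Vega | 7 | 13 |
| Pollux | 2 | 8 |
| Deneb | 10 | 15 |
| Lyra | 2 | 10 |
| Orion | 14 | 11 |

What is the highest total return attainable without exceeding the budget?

33

Allowing fractional choices, the relaxed optimum would be about 37.0, but projects are indivisible.
Pollux + Deneb + Lyra: cost 2 + 10 + 2 = 14 ≤ 15, return 8 + 15 + 10 = 33.
Vega + Pollux + Lyra: cost 7 + 2 + 2 = 11 ≤ 15, return 13 + 8 + 10 = 31.
Deneb + Lyra: cost 10 + 2 = 12 ≤ 15, return 15 + 10 = 25.
Best is Pollux, Deneb, and Lyra with total return 33.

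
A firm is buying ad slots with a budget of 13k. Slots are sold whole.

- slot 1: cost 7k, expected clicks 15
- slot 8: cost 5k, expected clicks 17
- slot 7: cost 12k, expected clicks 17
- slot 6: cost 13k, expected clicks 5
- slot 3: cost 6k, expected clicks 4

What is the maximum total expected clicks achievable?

32

slot 8 + slot 3: cost 5 + 6 = 11 ≤ 13, expected clicks 17 + 4 = 21.
slot 1 + slot 3: cost 7 + 6 = 13 ≤ 13, expected clicks 15 + 4 = 19.
slot 1 + slot 8: cost 7 + 5 = 12 ≤ 13, expected clicks 15 + 17 = 32.
Best is slot 1 and slot 8 with total expected clicks 32.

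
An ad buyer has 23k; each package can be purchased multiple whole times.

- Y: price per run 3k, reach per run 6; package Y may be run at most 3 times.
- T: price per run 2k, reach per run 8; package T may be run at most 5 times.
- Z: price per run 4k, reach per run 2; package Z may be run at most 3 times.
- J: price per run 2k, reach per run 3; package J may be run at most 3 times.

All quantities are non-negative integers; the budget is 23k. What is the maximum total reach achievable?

64

3×Y, 5×T, and 2×J: price 23 ≤ 23, reach 3·6 + 5·8 + 2·3 = 64.
2×Y, 5×T, and 3×J: price 22 ≤ 23, reach 2·6 + 5·8 + 3·3 = 61.
Best is 64.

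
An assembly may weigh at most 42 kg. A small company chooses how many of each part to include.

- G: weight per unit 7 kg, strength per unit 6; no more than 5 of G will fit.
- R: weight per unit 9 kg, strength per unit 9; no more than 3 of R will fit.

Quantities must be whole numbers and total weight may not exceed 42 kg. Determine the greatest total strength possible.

39

Take 2×G and 3×R: weight 41 ≤ 42, strength 2·6 + 3·9 = 39.
R has the best ratio (9/9) and is taken to its limit of 3; remaining capacity is filled optimally with the others.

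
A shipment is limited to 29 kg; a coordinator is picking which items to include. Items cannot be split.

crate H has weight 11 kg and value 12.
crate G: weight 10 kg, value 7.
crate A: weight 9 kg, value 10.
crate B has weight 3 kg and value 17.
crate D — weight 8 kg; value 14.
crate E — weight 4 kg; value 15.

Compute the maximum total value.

This is a 0-1 knapsack instance.
Allowing fractional choices, the relaxed optimum would be about 61.5, but items are indivisible.
crate H + crate A + crate B + crate E: weight 11 + 9 + 3 + 4 = 27 ≤ 29, value 12 + 10 + 17 + 15 = 54.
crate A + crate B + crate D + crate E: weight 9 + 3 + 8 + 4 = 24 ≤ 29, value 10 + 17 + 14 + 15 = 56.
crate H + crate B + crate D + crate E: weight 11 + 3 + 8 + 4 = 26 ≤ 29, value 12 + 17 + 14 + 15 = 58.
Best is crate H, crate B, crate D, and crate E with total value 58.

58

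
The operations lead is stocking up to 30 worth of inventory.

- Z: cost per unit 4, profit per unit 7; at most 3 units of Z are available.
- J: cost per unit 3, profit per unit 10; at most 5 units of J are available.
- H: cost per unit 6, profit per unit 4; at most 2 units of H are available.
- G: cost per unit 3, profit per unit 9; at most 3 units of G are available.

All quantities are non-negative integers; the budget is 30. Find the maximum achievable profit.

J has the best ratio (10/3); taking only J gives at most 5×10 = 50 (stopped by the supply cap of 5).
Mixing does better — 1×Z, 5×J, and 3×G: cost 28 ≤ 30, profit 1·7 + 5·10 + 3·9 = 84.

84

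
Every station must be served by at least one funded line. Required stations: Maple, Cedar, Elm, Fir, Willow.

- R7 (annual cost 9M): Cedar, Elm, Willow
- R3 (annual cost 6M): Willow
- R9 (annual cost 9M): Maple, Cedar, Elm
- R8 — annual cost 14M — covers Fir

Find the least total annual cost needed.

The greedy cost-per-new-station heuristic would pick R7, R9, and R8 for 32, but a cheaper cover exists.
Choose R3, R9, and R8: together they cover Maple, Cedar, Elm, Fir, Willow — every station.
Total annual cost: 6 + 9 + 14 = 29.
No cover costs less than 29.

29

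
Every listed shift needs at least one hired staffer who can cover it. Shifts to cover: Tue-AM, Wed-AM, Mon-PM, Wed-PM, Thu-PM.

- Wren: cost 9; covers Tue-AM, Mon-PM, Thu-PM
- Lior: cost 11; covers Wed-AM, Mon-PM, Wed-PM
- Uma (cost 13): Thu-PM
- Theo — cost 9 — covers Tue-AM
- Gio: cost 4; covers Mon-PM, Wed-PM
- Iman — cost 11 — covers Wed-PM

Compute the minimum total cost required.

20

The greedy cost-per-new-shift heuristic would pick Gio, Wren, and Lior for 24, but a cheaper cover exists.
Choose Wren and Lior: together they cover Tue-AM, Wed-AM, Mon-PM, Wed-PM, Thu-PM — every shift.
Total cost: 9 + 11 = 20.
No cover costs less than 20.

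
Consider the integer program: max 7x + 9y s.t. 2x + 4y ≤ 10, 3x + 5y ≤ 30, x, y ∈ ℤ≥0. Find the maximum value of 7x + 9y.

(x,y)=(5,0): 2·5+4·0=10≤10, 3·5+5·0=15≤30, objective 35.
(x,y)=(4,0): 2·4+4·0=8≤10, 3·4+5·0=12≤30, objective 28.
The best lattice point is (5,0), giving 35.

35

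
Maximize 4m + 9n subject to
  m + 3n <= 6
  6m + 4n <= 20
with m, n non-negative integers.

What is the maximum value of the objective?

Relaxing integrality, the LP optimum is 20.57 at (m,n) = (2.57, 1.14), which is not an integer point.
(m,n)=(0,2) is feasible, giving 18.
(m,n)=(2,1) is feasible, giving 17.
Maximum is 18 at (m,n)=(0,2).

18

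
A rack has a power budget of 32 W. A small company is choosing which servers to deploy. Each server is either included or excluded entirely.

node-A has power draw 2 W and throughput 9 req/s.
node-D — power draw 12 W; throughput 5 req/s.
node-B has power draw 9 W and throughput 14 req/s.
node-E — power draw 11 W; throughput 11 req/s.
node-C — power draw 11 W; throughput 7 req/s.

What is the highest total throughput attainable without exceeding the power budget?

34

Allowing fractional choices, the relaxed optimum would be about 40.4, but servers are indivisible.
node-A + node-B + node-C: power draw 2 + 9 + 11 = 22 ≤ 32, throughput 9 + 14 + 7 = 30.
node-B + node-E + node-C: power draw 9 + 11 + 11 = 31 ≤ 32, throughput 14 + 11 + 7 = 32.
node-A + node-B + node-E: power draw 2 + 9 + 11 = 22 ≤ 32, throughput 9 + 14 + 11 = 34.
Best is node-A, node-B, and node-E with total throughput 34.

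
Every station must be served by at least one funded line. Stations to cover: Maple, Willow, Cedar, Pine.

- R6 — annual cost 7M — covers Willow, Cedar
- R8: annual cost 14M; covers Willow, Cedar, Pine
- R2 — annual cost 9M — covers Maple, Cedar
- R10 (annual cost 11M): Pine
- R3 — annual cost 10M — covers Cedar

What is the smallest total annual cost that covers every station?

23

Choose R8 and R2: together they cover Maple, Willow, Cedar, Pine — every station.
Total annual cost: 14 + 9 = 23.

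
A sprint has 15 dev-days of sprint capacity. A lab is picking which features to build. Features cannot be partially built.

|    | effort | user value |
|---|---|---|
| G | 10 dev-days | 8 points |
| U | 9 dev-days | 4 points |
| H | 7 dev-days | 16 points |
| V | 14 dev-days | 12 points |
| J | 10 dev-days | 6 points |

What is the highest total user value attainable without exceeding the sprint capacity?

16

This is an integer program with binary decision variables.
Take H: effort 7 ≤ 15, user value 16.
No other feasible combination does better.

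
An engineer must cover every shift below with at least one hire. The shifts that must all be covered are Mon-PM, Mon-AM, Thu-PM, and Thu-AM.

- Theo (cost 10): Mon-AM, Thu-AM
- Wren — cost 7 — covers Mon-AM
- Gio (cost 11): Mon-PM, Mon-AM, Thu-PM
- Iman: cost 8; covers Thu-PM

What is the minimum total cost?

21

Choose Theo and Gio: together they cover Mon-PM, Mon-AM, Thu-PM, Thu-AM — every shift.
Total cost: 10 + 11 = 21.
No cover costs less than 21.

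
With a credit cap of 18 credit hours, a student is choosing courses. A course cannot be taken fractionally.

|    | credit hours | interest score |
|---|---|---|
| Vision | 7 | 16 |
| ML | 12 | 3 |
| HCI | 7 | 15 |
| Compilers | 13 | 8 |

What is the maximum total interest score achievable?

31

Treat it as a binary knapsack problem.
Take Vision and HCI: credit hours 7 + 7 = 14 ≤ 18, interest score 16 + 15 = 31.
No other feasible combination does better.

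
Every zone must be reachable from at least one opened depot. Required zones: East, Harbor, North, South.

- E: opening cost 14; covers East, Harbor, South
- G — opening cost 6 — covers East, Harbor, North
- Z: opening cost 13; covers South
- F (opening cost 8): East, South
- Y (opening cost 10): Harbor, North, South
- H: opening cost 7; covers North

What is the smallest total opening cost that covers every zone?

Choose G and F: together they cover East, Harbor, North, South — every zone.
Total opening cost: 6 + 8 = 14.

14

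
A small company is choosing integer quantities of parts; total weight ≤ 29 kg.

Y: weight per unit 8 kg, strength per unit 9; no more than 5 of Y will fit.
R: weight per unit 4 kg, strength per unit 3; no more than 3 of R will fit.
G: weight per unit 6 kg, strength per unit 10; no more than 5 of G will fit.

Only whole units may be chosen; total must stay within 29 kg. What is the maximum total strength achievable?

4×G: weight 24 ≤ 29, strength 4·10 = 40.
1×R and 4×G: weight 28 ≤ 29, strength 1·3 + 4·10 = 43.
Best is 43.

43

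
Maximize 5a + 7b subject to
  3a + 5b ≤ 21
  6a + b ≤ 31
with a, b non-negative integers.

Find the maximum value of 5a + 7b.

(a,b)=(5,1) is feasible, giving 32.
(a,b)=(3,2) is feasible, giving 29.
The best lattice point is (5,1), giving 32.

32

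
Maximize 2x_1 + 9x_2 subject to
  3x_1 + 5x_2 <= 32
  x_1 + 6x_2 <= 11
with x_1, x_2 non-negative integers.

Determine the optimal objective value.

20

(x_1,x_2)=(10,0): 3·10+5·0=30≤32, 1·10+6·0=10≤11, objective 20.
(x_1,x_2)=(9,0): 3·9+5·0=27≤32, 1·9+6·0=9≤11, objective 18.
Maximum is 20 at (x_1,x_2)=(10,0).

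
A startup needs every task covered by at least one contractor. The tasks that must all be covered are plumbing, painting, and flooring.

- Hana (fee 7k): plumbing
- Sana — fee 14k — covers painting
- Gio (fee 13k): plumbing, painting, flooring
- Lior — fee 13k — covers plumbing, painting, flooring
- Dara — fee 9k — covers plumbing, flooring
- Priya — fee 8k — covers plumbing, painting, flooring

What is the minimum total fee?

8

This is a weighted set-cover instance.
Priya alone covers plumbing, painting, flooring — every task.
Total fee: 8.
No cover costs less than 8.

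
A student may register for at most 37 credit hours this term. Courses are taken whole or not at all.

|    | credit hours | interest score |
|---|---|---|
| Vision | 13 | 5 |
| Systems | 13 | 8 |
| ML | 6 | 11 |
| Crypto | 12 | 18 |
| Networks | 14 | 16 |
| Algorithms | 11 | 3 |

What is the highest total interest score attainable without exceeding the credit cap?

45

This is an integer program with binary decision variables.
Allowing fractional choices, the relaxed optimum would be about 48.1, but courses are indivisible.
ML + Crypto + Networks: credit hours 6 + 12 + 14 = 32 ≤ 37, interest score 11 + 18 + 16 = 45.
Systems + ML + Crypto: credit hours 13 + 6 + 12 = 31 ≤ 37, interest score 8 + 11 + 18 = 37.
Best is ML, Crypto, and Networks with total interest score 45.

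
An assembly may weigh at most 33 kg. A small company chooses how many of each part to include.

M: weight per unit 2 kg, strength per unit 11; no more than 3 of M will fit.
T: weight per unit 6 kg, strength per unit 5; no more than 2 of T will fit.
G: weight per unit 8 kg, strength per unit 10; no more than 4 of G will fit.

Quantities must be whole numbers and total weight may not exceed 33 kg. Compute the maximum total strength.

63

M has the best ratio (11/2); taking only M gives at most 3×11 = 33 (stopped by the supply cap of 3).
Mixing does better — 3×M and 3×G: weight 30 ≤ 33, strength 3·11 + 3·10 = 63.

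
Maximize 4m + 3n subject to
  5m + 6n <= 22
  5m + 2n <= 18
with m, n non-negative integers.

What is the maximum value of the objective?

15

(m,n)=(3,1): 5·3+6·1=21≤22, 5·3+2·1=17≤18, objective 15.
(m,n)=(2,2): 5·2+6·2=22≤22, 5·2+2·2=14≤18, objective 14.
(m,n)=(3,0): 5·3+6·0=15≤22, 5·3+2·0=15≤18, objective 12.
Maximum is 15 at (m,n)=(3,1).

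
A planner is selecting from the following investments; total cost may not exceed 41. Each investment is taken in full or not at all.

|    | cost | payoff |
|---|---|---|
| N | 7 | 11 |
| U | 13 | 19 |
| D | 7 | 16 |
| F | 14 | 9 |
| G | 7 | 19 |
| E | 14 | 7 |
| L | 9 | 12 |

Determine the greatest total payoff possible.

Allowing fractional choices, the relaxed optimum would be about 74.3, but investments are indivisible.
U + D + G + L: cost 13 + 7 + 7 + 9 = 36 ≤ 41, payoff 19 + 16 + 19 + 12 = 66.
N + U + D + G: cost 7 + 13 + 7 + 7 = 34 ≤ 41, payoff 11 + 19 + 16 + 19 = 65.
Best is U, D, G, and L with total payoff 66.

66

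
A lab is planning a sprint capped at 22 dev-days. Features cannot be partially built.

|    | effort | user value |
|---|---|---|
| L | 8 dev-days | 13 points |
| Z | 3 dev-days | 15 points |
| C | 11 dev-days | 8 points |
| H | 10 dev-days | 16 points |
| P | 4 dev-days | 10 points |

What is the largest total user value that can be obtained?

This is an integer program with binary decision variables.
L + H + P: effort 8 + 10 + 4 = 22 ≤ 22, user value 13 + 16 + 10 = 39.
Z + H + P: effort 3 + 10 + 4 = 17 ≤ 22, user value 15 + 16 + 10 = 41.
L + Z + H: effort 8 + 3 + 10 = 21 ≤ 22, user value 13 + 15 + 16 = 44.
Best is L, Z, and H with total user value 44.

44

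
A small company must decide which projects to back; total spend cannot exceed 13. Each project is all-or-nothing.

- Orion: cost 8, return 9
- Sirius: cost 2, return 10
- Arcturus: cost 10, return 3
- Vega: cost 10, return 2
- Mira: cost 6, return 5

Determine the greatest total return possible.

Allowing fractional choices, the relaxed optimum would be about 21.5, but projects are indivisible.
Orion + Sirius: cost 8 + 2 = 10 ≤ 13, return 9 + 10 = 19.
Sirius + Mira: cost 2 + 6 = 8 ≤ 13, return 10 + 5 = 15.
Best is Orion and Sirius with total return 19.

19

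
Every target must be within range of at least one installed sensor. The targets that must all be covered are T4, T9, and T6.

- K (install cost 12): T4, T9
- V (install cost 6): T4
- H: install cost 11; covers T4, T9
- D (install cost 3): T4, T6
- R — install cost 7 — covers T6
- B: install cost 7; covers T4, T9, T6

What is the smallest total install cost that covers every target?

The greedy cost-per-new-target heuristic would pick D and B for 10, but a cheaper cover exists.
B alone covers T4, T9, T6 — every target.
Total install cost: 7.
No cover costs less than 7.

7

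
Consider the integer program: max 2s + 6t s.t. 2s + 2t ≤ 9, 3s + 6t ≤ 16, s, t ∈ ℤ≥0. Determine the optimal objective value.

(s,t)=(1,2) is feasible, giving 14.
(s,t)=(0,2) is feasible, giving 12.
Maximum is 14 at (s,t)=(1,2).

14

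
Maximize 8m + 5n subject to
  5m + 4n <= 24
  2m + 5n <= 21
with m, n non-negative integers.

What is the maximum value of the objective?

The continuous relaxation peaks at (4.8, 0) with value 38.40; rounding to a feasible lattice point costs some objective.
(m,n)=(4,1): 5·4+4·1=24≤24, 2·4+5·1=13≤21, objective 37.
(m,n)=(3,2): 5·3+4·2=23≤24, 2·3+5·2=16≤21, objective 34.
(m,n)=(4,0): 5·4+4·0=20≤24, 2·4+5·0=8≤21, objective 32.
Maximum is 37 at (m,n)=(4,1).

37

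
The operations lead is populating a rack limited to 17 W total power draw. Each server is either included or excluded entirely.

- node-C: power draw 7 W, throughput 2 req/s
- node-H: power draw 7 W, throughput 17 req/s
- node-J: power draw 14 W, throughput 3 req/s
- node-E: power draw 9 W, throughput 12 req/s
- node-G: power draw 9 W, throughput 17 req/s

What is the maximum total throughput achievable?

Allowing fractional choices, the relaxed optimum would be about 35.3, but servers are indivisible.
node-H + node-E: power draw 7 + 9 = 16 ≤ 17, throughput 17 + 12 = 29.
node-C + node-H: power draw 7 + 7 = 14 ≤ 17, throughput 2 + 17 = 19.
node-H + node-G: power draw 7 + 9 = 16 ≤ 17, throughput 17 + 17 = 34.
Best is node-H and node-G with total throughput 34.

34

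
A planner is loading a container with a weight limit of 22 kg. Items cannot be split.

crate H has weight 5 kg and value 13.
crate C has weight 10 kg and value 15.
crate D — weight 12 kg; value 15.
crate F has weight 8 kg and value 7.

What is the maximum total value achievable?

Allowing fractional choices, the relaxed optimum would be about 36.8, but items are indivisible.
crate C + crate D: weight 10 + 12 = 22 ≤ 22, value 15 + 15 = 30.
crate H + crate D: weight 5 + 12 = 17 ≤ 22, value 13 + 15 = 28.
crate H + crate C: weight 5 + 10 = 15 ≤ 22, value 13 + 15 = 28.
Best is crate C and crate D with total value 30.

30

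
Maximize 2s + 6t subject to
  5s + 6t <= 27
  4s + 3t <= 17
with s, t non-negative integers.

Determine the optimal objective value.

The continuous relaxation peaks at (0, 4.5) with value 27.00; rounding to a feasible lattice point costs some objective.
(s,t)=(0,4): 5·0+6·4=24≤27, 4·0+3·4=12≤17, objective 24.
(s,t)=(1,3): 5·1+6·3=23≤27, 4·1+3·3=13≤17, objective 20.
(s,t)=(0,3): 5·0+6·3=18≤27, 4·0+3·3=9≤17, objective 18.
The best lattice point is (0,4), giving 24.

24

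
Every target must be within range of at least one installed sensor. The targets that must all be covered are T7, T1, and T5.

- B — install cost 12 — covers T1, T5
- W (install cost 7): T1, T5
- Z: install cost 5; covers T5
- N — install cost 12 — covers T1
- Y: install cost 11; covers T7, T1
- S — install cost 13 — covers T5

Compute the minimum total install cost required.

16

The greedy cost-per-new-target heuristic would pick W and Y for 18, but a cheaper cover exists.
Choose Z and Y: together they cover T7, T1, T5 — every target.
Total install cost: 5 + 11 = 16.
No cover costs less than 16.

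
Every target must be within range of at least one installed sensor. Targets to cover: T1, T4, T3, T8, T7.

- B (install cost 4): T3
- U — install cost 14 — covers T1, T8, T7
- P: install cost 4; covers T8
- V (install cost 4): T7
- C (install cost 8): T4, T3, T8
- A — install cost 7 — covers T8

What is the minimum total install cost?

This is an integer covering problem.
The greedy cost-per-new-target heuristic would pick C, V, and U for 26, but a cheaper cover exists.
Choose U and C: together they cover T1, T4, T3, T8, T7 — every target.
Total install cost: 14 + 8 = 22.
No cover costs less than 22.

22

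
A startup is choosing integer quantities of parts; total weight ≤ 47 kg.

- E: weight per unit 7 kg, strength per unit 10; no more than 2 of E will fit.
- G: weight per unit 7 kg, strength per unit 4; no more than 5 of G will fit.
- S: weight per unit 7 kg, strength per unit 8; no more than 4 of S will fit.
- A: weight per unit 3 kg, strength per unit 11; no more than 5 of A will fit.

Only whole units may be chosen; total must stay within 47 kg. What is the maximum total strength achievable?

91

A has the best ratio (11/3); taking only A gives at most 5×11 = 55 (stopped by the supply cap of 5).
Mixing does better — 2×E, 2×S, and 5×A: weight 43 ≤ 47, strength 2·10 + 2·8 + 5·11 = 91.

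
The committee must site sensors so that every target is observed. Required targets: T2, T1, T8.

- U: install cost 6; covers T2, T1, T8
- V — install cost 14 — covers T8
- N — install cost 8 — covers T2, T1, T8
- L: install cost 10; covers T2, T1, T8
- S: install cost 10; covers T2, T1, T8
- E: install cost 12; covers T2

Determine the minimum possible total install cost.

6

This is a weighted set-cover instance.
U alone covers T2, T1, T8 — every target.
Total install cost: 6.
No cover costs less than 6.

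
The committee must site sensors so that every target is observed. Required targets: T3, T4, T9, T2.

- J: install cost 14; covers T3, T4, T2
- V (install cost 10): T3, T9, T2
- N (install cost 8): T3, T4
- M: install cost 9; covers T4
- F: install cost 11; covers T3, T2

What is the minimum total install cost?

18

This is a weighted set-cover instance.
Choose V and N: together they cover T3, T4, T9, T2 — every target.
Total install cost: 10 + 8 = 18.
No cover costs less than 18.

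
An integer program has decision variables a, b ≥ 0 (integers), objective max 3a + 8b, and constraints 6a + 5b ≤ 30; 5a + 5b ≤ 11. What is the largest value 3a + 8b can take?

16

Relaxing integrality, the LP optimum is 17.60 at (a,b) = (0, 2.2), which is not an integer point.
(a,b)=(0,2): 6·0+5·2=10≤30, 5·0+5·2=10≤11, objective 16.
(a,b)=(1,1): 6·1+5·1=11≤30, 5·1+5·1=10≤11, objective 11.
(a,b)=(0,1): 6·0+5·1=5≤30, 5·0+5·1=5≤11, objective 8.
No feasible integer point exceeds 16.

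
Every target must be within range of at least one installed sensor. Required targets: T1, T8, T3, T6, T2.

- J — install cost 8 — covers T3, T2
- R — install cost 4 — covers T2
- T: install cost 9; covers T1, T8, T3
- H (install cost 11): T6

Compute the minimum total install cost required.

24

Choose R, T, and H: together they cover T1, T8, T3, T6, T2 — every target.
Total install cost: 4 + 9 + 11 = 24.
No cover costs less than 24.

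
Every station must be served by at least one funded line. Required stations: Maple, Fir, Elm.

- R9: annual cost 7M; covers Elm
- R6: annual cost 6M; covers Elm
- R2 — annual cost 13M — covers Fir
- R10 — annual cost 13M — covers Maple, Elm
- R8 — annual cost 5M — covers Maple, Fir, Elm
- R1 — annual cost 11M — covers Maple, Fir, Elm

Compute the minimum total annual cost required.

5

R8 alone covers Maple, Fir, Elm — every station.
Total annual cost: 5.
No cover costs less than 5.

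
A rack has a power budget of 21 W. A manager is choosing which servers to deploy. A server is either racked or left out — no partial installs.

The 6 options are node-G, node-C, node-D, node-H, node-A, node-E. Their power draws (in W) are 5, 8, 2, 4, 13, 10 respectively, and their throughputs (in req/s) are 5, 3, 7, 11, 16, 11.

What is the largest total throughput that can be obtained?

34

Take node-D, node-H, and node-A: power draw 2 + 4 + 13 = 19 ≤ 21, throughput 7 + 11 + 16 = 34.
No feasible combination exceeds this.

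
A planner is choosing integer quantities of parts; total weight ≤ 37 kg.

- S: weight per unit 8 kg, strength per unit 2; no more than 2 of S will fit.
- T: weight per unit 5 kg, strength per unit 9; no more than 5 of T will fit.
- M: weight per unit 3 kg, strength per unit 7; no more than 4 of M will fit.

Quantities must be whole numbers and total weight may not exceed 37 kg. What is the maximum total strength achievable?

M has the best ratio (7/3); taking only M gives at most 4×7 = 28 (stopped by the supply cap of 4).
Mixing does better — 5×T and 4×M: weight 37 ≤ 37, strength 5·9 + 4·7 = 73.

73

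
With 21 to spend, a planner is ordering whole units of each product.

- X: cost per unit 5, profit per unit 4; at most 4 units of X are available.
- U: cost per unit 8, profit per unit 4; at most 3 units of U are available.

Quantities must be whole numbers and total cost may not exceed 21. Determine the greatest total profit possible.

1×X and 2×U: cost 21 ≤ 21, profit 1·4 + 2·4 = 12.
4×X: cost 20 ≤ 21, profit 4·4 = 16.
Best is 16.

16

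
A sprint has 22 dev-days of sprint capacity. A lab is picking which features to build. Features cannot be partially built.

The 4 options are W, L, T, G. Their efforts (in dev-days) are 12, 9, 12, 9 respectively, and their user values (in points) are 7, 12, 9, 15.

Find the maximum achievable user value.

27

Allowing fractional choices, the relaxed optimum would be about 30.0, but features are indivisible.
T + G: effort 12 + 9 = 21 ≤ 22, user value 9 + 15 = 24.
W + G: effort 12 + 9 = 21 ≤ 22, user value 7 + 15 = 22.
L + G: effort 9 + 9 = 18 ≤ 22, user value 12 + 15 = 27.
Best is L and G with total user value 27.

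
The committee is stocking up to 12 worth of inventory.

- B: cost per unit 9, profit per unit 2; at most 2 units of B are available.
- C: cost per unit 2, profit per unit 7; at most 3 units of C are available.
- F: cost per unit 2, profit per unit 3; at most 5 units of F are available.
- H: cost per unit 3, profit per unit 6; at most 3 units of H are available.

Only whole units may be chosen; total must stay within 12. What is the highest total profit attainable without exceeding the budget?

33

Take 3×C and 2×H: cost 12 ≤ 12, profit 3·7 + 2·6 = 33.
C has the best ratio (7/2) and is taken to its limit of 3; remaining capacity is filled optimally with the others.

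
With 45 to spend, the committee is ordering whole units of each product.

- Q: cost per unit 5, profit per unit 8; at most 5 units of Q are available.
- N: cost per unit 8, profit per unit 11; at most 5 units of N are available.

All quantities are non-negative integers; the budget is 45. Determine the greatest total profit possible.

This is a bounded integer knapsack.
4×Q and 3×N: cost 44 ≤ 45, profit 4·8 + 3·11 = 65.
1×Q and 5×N: cost 45 ≤ 45, profit 1·8 + 5·11 = 63.
Best is 65.

65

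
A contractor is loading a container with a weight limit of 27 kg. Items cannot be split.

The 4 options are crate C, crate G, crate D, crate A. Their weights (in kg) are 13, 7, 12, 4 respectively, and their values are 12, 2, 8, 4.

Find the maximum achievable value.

20

Take crate C and crate D: weight 13 + 12 = 25 ≤ 27, value 12 + 8 = 20.
No other feasible combination does better.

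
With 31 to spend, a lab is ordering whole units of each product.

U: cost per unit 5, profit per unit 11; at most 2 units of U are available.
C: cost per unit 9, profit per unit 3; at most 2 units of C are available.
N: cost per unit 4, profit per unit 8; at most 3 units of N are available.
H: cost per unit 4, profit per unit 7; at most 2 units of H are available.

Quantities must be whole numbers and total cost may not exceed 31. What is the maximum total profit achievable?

U has the best ratio (11/5); taking only U gives at most 2×11 = 22 (stopped by the supply cap of 2).
Mixing does better — 2×U, 3×N, and 2×H: cost 30 ≤ 31, profit 2·11 + 3·8 + 2·7 = 60.

60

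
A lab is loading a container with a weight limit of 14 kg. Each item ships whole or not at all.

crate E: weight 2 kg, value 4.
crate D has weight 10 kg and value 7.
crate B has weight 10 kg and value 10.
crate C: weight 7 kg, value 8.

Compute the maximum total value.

14

This is an integer program with binary decision variables.
Take crate E and crate B: weight 2 + 10 = 12 ≤ 14, value 4 + 10 = 14.
No other feasible combination does better.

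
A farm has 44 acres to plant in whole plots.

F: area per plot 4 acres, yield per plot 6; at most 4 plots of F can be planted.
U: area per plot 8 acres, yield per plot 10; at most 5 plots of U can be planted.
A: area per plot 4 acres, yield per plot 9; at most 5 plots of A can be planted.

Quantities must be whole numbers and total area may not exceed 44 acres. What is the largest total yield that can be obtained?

79

4×F, 1×U, and 5×A: area 44 ≤ 44, yield 4·6 + 1·10 + 5·9 = 79.
2×F, 2×U, and 5×A: area 44 ≤ 44, yield 2·6 + 2·10 + 5·9 = 77.
Best is 79.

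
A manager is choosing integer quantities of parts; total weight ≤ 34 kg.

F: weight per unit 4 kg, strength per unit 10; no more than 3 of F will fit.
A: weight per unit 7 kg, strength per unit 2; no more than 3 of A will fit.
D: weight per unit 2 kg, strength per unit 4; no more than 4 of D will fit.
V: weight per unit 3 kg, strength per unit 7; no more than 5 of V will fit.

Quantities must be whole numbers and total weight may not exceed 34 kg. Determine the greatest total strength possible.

This is a bounded integer knapsack.
3×F, 3×D, and 5×V: weight 33 ≤ 34, strength 3·10 + 3·4 + 5·7 = 77.
3×F, 4×D, and 4×V: weight 32 ≤ 34, strength 3·10 + 4·4 + 4·7 = 74.
Best is 77.

77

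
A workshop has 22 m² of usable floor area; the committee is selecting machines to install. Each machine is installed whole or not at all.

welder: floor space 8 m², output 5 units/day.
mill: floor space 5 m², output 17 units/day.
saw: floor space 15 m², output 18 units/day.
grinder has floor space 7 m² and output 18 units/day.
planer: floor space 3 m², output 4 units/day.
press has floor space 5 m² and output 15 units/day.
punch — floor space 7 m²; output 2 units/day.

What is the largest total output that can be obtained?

54

Allowing fractional choices, the relaxed optimum would be about 56.4, but machines are indivisible.
mill + grinder + planer + press: floor space 5 + 7 + 3 + 5 = 20 ≤ 22, output 17 + 18 + 4 + 15 = 54.
welder + mill + planer + press: floor space 8 + 5 + 3 + 5 = 21 ≤ 22, output 5 + 17 + 4 + 15 = 41.
mill + grinder + press: floor space 5 + 7 + 5 = 17 ≤ 22, output 17 + 18 + 15 = 50.
Best is mill, grinder, planer, and press with total output 54.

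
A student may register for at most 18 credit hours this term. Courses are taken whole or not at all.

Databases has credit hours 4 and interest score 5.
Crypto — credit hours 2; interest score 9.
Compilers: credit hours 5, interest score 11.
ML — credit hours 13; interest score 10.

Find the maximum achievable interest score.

25

Allowing fractional choices, the relaxed optimum would be about 30.4, but courses are indivisible.
Crypto + Compilers: credit hours 2 + 5 = 7 ≤ 18, interest score 9 + 11 = 20.
Compilers + ML: credit hours 5 + 13 = 18 ≤ 18, interest score 11 + 10 = 21.
Databases + Crypto + Compilers: credit hours 4 + 2 + 5 = 11 ≤ 18, interest score 5 + 9 + 11 = 25.
Best is Databases, Crypto, and Compilers with total interest score 25.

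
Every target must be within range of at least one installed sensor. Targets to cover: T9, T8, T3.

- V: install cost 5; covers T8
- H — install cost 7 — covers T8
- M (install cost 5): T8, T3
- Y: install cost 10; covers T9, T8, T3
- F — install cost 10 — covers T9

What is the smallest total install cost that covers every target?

This is a weighted set-cover instance.
The greedy cost-per-new-target heuristic would pick M and Y for 15, but a cheaper cover exists.
Y alone covers T9, T8, T3 — every target.
Total install cost: 10.
No cover costs less than 10.

10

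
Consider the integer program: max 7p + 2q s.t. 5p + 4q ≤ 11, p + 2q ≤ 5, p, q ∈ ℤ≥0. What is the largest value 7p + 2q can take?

Relaxing integrality, the LP optimum is 15.40 at (p,q) = (2.2, 0), which is not an integer point.
(p,q)=(2,0): 5·2+4·0=10≤11, 1·2+2·0=2≤5, objective 14.
(p,q)=(1,1): 5·1+4·1=9≤11, 1·1+2·1=3≤5, objective 9.
(p,q)=(1,0): 5·1+4·0=5≤11, 1·1+2·0=1≤5, objective 7.
No feasible integer point exceeds 14.

14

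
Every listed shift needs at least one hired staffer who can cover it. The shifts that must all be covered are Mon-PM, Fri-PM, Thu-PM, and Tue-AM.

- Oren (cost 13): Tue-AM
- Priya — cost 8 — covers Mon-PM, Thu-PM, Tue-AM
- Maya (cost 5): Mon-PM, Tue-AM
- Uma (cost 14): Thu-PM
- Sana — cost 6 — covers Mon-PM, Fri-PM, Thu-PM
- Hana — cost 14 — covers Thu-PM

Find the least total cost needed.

11

This is an integer covering problem.
Choose Maya and Sana: together they cover Mon-PM, Fri-PM, Thu-PM, Tue-AM — every shift.
Total cost: 5 + 6 = 11.
No cover costs less than 11.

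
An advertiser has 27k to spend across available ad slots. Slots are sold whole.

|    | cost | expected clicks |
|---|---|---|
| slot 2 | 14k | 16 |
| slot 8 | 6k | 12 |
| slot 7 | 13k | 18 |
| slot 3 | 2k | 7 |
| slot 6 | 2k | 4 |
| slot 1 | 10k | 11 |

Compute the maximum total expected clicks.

41

Treat it as a binary knapsack problem.
slot 7 + slot 3 + slot 6 + slot 1: cost 13 + 2 + 2 + 10 = 27 ≤ 27, expected clicks 18 + 7 + 4 + 11 = 40.
slot 2 + slot 8 + slot 3 + slot 6: cost 14 + 6 + 2 + 2 = 24 ≤ 27, expected clicks 16 + 12 + 7 + 4 = 39.
slot 8 + slot 7 + slot 3 + slot 6: cost 6 + 13 + 2 + 2 = 23 ≤ 27, expected clicks 12 + 18 + 7 + 4 = 41.
Best is slot 8, slot 7, slot 3, and slot 6 with total expected clicks 41.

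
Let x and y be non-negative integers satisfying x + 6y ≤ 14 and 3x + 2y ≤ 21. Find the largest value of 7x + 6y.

The continuous relaxation peaks at (6.12, 1.31) with value 50.75; rounding to a feasible lattice point costs some objective.
(x,y)=(7,0): 1·7+6·0=7≤14, 3·7+2·0=21≤21, objective 49.
(x,y)=(6,1): 1·6+6·1=12≤14, 3·6+2·1=20≤21, objective 48.
Maximum is 49 at (x,y)=(7,0).

49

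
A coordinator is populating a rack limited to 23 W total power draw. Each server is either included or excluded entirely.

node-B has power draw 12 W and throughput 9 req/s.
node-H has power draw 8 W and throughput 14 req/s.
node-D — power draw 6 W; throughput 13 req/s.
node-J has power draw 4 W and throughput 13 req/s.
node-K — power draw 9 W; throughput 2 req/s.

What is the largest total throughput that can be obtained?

Allowing fractional choices, the relaxed optimum would be about 43.8, but servers are indivisible.
node-B + node-D + node-J: power draw 12 + 6 + 4 = 22 ≤ 23, throughput 9 + 13 + 13 = 35.
node-H + node-D + node-J: power draw 8 + 6 + 4 = 18 ≤ 23, throughput 14 + 13 + 13 = 40.
Best is node-H, node-D, and node-J with total throughput 40.

40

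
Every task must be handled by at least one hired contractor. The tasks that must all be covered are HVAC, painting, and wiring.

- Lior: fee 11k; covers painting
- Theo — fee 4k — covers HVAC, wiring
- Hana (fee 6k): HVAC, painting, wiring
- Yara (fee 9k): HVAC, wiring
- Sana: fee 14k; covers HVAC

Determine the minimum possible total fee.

6

This is an integer covering problem.
Hana alone covers HVAC, painting, wiring — every task.
Total fee: 6.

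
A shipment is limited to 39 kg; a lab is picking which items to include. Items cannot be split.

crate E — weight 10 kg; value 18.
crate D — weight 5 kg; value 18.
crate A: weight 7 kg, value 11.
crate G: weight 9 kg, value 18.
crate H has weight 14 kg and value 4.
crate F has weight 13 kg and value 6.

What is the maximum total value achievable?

Take crate E, crate D, crate A, and crate G: weight 10 + 5 + 7 + 9 = 31 ≤ 39, value 18 + 18 + 11 + 18 = 65.
No other feasible combination does better.

65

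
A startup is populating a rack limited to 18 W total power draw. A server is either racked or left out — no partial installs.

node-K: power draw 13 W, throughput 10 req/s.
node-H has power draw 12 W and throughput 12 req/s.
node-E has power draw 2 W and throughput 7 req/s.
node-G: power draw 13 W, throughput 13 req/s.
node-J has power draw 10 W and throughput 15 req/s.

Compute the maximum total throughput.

22

node-E + node-G: power draw 2 + 13 = 15 ≤ 18, throughput 7 + 13 = 20.
node-E + node-J: power draw 2 + 10 = 12 ≤ 18, throughput 7 + 15 = 22.
Best is node-E and node-J with total throughput 22.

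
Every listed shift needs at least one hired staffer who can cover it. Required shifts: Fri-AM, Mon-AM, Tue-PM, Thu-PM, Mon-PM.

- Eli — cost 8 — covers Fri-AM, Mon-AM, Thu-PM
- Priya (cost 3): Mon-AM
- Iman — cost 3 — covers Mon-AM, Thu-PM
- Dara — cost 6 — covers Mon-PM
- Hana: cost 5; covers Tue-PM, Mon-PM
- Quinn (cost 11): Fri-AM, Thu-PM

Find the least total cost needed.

13

This is an integer covering problem.
The greedy cost-per-new-shift heuristic would pick Iman, Hana, and Eli for 16, but a cheaper cover exists.
Choose Eli and Hana: together they cover Fri-AM, Mon-AM, Tue-PM, Thu-PM, Mon-PM — every shift.
Total cost: 8 + 5 = 13.
No cover costs less than 13.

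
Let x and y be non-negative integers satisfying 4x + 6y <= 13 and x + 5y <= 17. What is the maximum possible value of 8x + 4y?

24

The continuous relaxation peaks at (3.25, 0) with value 26.00; rounding to a feasible lattice point costs some objective.
(x,y)=(3,0): 4·3+6·0=12≤13, 1·3+5·0=3≤17, objective 24.
(x,y)=(2,0): 4·2+6·0=8≤13, 1·2+5·0=2≤17, objective 16.
No feasible integer point exceeds 24.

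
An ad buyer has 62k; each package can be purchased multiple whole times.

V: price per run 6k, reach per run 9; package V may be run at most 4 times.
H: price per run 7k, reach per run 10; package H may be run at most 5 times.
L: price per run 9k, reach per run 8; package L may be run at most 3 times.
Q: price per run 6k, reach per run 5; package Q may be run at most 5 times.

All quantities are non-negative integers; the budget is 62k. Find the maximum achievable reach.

86

4×V and 5×H: price 59 ≤ 62, reach 4·9 + 5·10 = 86.
3×V, 5×H, and 1×L: price 62 ≤ 62, reach 3·9 + 5·10 + 1·8 = 85.
Best is 86.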